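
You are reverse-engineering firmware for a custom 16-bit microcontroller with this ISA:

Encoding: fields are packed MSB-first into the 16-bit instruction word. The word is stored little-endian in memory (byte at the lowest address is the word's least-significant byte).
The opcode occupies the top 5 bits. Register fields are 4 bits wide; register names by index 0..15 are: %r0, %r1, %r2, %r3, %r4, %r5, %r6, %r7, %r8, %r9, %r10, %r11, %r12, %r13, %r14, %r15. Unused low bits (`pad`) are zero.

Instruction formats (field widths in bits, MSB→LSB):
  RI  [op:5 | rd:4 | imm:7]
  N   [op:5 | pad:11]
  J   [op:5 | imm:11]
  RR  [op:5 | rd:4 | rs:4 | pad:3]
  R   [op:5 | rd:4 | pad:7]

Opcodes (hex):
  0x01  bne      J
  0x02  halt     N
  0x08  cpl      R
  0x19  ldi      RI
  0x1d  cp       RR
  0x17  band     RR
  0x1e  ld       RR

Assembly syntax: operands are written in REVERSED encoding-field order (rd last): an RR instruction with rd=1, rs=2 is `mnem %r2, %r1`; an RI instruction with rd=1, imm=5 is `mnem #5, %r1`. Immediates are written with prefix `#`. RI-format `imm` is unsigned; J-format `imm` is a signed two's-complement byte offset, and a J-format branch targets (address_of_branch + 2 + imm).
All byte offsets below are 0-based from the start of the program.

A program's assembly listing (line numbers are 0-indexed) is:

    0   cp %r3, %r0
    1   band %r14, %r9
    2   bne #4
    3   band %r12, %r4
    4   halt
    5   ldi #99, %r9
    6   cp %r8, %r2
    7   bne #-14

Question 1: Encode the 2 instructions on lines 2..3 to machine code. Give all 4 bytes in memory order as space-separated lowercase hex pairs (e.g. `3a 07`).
line 2 (bne): pack op=0x1:5|imm=4:11 = 0x0804; little→ 04 08
line 3 (band): pack op=0x17:5|rd=4:4|rs=12:4|pad=0:3 = 0xba60; little→ 60 ba

04 08 60 ba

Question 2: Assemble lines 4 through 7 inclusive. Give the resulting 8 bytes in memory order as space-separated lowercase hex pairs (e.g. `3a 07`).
00 10 e3 cc 40 e9 f2 0f

L4: halt op=0x2:5|pad=0:11 ⇒ 0x1000 ⇒ little 00 10
L5: ldi op=0x19:5|rd=9:4|imm=99:7 ⇒ 0xcce3 ⇒ little e3 cc
L6: cp op=0x1d:5|rd=2:4|rs=8:4|pad=0:3 ⇒ 0xe940 ⇒ little 40 e9
L7: bne op=0x1:5|imm=-14:11 ⇒ 0x0ff2 ⇒ little f2 0f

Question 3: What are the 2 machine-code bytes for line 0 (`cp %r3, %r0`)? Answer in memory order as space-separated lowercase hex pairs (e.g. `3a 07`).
L0: cp op=0x1d:5|rd=0:4|rs=3:4|pad=0:3 ⇒ 0xe818 ⇒ little 18 e8

18 e8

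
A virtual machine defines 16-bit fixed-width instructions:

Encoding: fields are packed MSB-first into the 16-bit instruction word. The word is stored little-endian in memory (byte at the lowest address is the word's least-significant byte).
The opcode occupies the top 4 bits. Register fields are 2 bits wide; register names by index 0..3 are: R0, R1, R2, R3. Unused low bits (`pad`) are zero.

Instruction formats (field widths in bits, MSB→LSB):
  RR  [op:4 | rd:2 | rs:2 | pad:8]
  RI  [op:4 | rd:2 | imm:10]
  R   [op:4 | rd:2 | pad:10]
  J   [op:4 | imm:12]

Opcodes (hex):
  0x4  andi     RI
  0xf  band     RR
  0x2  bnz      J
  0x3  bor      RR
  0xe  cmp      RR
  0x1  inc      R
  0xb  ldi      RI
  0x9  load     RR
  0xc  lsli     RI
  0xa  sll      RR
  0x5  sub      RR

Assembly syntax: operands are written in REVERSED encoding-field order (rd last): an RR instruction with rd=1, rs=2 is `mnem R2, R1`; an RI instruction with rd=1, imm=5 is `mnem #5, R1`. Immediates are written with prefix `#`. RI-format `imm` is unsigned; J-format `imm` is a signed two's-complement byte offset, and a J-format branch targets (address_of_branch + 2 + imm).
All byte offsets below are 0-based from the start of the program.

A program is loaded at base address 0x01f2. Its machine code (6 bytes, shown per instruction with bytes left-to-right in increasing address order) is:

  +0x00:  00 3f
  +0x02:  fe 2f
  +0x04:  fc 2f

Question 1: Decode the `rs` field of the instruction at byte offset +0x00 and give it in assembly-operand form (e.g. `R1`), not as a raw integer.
@+00  little-endian(00 3f) = 0x3f00
  op=0x3f00>>12=0x3 ⇒ bor (RR)
  rd@[11:10]=0x3 ⇒ R3
  rs@[9:8]=0x3 ⇒ R3

R3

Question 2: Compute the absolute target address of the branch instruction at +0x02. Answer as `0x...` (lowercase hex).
+0x02: fe 2f ⇒ word 0x2ffe (little)
  top 4b → 0x2 → bnz [J]
  imm@[11:0]=0xffe (s12→-2) ⇒ #-2
  target = base 0x01f2 + off 0x02 + 2 + imm -2 = 0x01f4

0x01f4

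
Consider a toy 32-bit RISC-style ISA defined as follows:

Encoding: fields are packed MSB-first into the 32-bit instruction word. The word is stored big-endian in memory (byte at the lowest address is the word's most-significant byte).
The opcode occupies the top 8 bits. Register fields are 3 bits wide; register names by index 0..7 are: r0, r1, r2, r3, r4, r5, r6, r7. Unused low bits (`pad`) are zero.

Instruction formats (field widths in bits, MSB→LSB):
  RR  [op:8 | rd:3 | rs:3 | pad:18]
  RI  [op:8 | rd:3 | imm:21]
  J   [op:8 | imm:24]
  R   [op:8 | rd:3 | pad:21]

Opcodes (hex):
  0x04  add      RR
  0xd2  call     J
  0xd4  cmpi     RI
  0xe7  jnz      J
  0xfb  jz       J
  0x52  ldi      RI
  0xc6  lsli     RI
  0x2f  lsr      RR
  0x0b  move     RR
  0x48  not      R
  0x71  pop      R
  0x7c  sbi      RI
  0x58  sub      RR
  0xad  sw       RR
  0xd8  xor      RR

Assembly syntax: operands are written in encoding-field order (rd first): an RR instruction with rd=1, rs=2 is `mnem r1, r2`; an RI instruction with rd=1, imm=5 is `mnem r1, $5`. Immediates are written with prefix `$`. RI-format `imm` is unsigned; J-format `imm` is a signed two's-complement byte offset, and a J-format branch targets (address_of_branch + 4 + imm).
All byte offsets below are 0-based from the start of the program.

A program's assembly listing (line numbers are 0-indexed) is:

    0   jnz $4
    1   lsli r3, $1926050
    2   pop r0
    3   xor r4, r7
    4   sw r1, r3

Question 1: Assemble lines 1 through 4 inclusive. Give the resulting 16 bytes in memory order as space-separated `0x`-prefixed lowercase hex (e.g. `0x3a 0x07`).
0xc6 0x7d 0x63 0xa2 0x71 0x00 0x00 0x00 0xd8 0x9c 0x00 0x00 0xad 0x2c 0x00 0x00

line 1 (lsli): pack op=0xc6:8|rd=3:3|imm=1926050:21 = 0xc67d63a2; big→ c6 7d 63 a2
line 2 (pop): pack op=0x71:8|rd=0:3|pad=0:21 = 0x71000000; big→ 71 00 00 00
line 3 (xor): pack op=0xd8:8|rd=4:3|rs=7:3|pad=0:18 = 0xd89c0000; big→ d8 9c 00 00
line 4 (sw): pack op=0xad:8|rd=1:3|rs=3:3|pad=0:18 = 0xad2c0000; big→ ad 2c 00 00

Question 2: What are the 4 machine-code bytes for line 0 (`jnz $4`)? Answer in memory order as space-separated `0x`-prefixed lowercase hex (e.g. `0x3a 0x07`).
0. jnz fields op=0xe7:8|imm=4:24 → word e7000004h → e7 00 00 04

0xe7 0x00 0x00 0x04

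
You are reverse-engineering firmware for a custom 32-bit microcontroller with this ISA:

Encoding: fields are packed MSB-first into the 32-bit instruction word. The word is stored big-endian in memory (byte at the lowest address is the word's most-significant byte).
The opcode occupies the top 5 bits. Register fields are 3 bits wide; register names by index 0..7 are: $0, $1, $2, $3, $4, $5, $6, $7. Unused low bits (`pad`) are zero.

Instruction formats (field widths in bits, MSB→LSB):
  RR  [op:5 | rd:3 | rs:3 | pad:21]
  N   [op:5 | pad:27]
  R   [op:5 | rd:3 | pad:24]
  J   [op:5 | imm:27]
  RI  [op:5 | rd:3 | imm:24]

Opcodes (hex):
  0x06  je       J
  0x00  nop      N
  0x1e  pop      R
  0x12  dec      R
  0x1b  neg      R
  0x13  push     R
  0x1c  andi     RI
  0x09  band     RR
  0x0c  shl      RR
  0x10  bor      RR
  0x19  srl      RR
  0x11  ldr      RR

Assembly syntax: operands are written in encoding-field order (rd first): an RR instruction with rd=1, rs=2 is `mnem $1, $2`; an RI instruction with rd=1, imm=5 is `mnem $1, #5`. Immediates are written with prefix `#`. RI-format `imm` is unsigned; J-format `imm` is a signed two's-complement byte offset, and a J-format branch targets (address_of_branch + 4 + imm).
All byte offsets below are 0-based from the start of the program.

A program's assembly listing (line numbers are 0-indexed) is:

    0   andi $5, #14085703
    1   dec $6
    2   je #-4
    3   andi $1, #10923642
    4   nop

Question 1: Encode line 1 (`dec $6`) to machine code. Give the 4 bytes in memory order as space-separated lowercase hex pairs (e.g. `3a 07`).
96 00 00 00

L1: dec op=0x12:5|rd=6:3|pad=0:24 ⇒ 0x96000000 ⇒ big 96 00 00 00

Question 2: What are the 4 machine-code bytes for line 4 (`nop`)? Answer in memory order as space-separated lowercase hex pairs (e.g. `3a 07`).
4. nop fields op=0x0:5|pad=0:27 → word 00000000h → 00 00 00 00

00 00 00 00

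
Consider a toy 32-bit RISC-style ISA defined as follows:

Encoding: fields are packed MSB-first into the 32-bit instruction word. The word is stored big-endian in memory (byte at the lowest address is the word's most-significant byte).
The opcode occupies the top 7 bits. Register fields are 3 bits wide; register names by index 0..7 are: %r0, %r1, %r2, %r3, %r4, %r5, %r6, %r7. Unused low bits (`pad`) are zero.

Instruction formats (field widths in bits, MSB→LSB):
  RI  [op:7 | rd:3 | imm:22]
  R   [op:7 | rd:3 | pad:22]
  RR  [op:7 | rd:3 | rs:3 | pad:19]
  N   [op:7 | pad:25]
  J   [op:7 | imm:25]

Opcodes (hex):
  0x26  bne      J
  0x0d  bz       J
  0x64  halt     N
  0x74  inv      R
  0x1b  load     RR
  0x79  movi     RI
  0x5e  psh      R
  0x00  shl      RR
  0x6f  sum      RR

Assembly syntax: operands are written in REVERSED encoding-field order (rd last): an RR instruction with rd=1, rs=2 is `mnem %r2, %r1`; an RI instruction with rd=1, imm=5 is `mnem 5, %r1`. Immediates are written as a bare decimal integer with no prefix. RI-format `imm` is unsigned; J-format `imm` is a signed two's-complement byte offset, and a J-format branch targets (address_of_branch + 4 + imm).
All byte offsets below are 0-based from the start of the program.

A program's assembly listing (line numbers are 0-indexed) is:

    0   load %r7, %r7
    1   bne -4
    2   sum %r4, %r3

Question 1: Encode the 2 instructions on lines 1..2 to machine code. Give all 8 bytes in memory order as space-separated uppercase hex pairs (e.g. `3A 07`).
4D FF FF FC DE E0 00 00

1. bne fields op=0x26:7|imm=-4:25 → word 4dfffffch → 4d ff ff fc
2. sum fields op=0x6f:7|rd=3:3|rs=4:3|pad=0:19 → word dee00000h → de e0 00 00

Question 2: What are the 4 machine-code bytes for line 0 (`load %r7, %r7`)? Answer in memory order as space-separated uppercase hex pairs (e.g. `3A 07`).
37 F8 00 00

line 0 (load): pack op=0x1b:7|rd=7:3|rs=7:3|pad=0:19 = 0x37f80000; big→ 37 f8 00 00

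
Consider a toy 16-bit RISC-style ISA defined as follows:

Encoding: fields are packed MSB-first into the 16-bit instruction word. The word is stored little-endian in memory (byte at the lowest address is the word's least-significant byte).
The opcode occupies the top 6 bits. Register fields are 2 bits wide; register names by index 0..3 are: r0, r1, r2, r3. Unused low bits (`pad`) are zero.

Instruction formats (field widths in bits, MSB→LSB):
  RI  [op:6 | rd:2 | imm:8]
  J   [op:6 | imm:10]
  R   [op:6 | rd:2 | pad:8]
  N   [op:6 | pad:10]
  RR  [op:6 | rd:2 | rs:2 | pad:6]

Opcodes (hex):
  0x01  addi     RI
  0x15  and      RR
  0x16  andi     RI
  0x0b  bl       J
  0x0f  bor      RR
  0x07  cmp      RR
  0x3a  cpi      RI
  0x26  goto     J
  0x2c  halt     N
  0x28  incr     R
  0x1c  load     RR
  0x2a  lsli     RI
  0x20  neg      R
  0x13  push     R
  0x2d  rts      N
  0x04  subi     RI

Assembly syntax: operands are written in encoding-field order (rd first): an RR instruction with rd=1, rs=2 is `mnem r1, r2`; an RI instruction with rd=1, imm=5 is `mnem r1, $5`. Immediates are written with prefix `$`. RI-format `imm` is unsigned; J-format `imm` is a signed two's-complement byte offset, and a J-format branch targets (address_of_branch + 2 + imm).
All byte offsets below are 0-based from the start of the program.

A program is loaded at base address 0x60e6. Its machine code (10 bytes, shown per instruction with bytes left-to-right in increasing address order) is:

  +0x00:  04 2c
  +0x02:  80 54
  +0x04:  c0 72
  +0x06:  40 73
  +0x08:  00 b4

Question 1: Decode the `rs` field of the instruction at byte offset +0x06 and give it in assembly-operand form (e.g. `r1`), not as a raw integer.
r1

[06] 40 73 → 0x7340
  op=0x7340>>10=0x1c ⇒ load (RR)
  rd: (w>>8)&0x3=0x3 → r3
  rs: (w>>6)&0x3=0x1 → r1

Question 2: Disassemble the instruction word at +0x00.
bl $4

+0x00: 04 2c ⇒ word 0x2c04 (little)
  opcode bits[15:10]=0xb: bl/J
  imm@[9:0]=0x4 ⇒ $4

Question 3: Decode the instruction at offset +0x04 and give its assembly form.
[04] c0 72 → 0x72c0
  op=0x72c0>>10=0x1c ⇒ load (RR)
  [9:8] rd=2 = r2
  [7:6] rs=3 = r3

load r2, r3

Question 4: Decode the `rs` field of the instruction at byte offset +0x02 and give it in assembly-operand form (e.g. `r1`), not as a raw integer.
r2

off 0x02: read 80 54 as little → 0x5480
  top 6b → 0x15 → and [RR]
  rd@[9:8]=0x0 ⇒ r0
  rs@[7:6]=0x2 ⇒ r2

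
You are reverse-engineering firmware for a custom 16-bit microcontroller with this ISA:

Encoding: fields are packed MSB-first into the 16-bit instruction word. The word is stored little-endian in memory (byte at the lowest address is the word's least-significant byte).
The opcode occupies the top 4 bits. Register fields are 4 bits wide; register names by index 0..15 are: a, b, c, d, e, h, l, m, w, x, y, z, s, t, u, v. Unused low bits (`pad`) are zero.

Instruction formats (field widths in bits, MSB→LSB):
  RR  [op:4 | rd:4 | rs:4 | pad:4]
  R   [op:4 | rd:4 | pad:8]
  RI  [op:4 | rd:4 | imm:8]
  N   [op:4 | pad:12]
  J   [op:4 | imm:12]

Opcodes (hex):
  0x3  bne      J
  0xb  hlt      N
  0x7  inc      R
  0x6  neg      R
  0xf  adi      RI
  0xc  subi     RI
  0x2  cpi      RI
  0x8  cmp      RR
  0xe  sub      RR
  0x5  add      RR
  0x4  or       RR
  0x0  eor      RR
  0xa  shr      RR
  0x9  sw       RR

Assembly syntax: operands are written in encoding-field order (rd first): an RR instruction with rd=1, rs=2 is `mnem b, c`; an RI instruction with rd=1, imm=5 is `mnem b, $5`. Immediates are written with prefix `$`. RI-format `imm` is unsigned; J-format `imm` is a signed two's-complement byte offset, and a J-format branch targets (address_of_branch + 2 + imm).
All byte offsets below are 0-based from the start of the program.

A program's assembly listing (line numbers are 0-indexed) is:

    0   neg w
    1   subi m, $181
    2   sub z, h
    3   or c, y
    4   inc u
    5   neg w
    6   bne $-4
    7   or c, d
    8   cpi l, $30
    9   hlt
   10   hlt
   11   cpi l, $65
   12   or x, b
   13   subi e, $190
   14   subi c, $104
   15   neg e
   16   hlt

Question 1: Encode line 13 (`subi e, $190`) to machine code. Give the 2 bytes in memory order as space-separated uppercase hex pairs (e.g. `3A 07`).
line 13 (subi): pack op=0xc:4|rd=4:4|imm=190:8 = 0xc4be; little→ be c4

BE C4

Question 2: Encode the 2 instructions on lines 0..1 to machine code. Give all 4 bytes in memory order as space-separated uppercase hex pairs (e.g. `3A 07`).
L0: neg op=0x6:4|rd=8:4|pad=0:8 ⇒ 0x6800 ⇒ little 00 68
L1: subi op=0xc:4|rd=7:4|imm=181:8 ⇒ 0xc7b5 ⇒ little b5 c7

00 68 B5 C7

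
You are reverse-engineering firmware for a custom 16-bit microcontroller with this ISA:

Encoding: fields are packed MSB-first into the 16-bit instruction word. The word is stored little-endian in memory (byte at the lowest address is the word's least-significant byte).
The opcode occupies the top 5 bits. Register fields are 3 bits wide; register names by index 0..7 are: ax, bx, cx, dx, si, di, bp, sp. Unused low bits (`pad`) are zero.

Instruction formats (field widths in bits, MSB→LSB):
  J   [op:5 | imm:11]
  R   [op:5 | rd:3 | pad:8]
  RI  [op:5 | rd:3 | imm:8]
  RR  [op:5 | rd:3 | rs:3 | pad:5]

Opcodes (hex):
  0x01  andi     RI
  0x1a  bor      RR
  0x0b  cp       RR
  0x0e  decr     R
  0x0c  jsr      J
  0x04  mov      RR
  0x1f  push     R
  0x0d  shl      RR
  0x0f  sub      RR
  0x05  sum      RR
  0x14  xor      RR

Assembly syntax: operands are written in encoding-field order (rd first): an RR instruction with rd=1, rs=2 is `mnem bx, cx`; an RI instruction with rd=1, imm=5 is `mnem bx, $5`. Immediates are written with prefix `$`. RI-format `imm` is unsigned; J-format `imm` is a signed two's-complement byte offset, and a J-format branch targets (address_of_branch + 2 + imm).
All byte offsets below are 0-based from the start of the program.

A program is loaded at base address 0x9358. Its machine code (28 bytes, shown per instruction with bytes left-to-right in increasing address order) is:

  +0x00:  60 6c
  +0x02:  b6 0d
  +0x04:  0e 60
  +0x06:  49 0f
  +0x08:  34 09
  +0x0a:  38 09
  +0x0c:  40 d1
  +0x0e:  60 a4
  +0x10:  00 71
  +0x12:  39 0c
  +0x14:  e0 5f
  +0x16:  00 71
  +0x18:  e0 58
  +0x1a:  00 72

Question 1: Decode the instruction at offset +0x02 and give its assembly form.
[02] b6 0d → 0x0db6
  top 5b → 0x1 → andi [RI]
  rd: (w>>8)&0x7=0x5 → di
  imm: (w>>0)&0xff=0xb6 → $182

andi di, $182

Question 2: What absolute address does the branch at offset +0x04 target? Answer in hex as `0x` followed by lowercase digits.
off 0x04: read 0e 60 as little → 0x600e
  top 5b → 0xc → jsr [J]
  [10:0] imm=14 = $14
  target = base 0x9358 + off 0x04 + 2 + imm 14 = 0x936c

0x936c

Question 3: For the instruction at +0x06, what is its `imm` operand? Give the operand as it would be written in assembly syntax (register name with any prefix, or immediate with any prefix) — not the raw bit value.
off 0x06: read 49 0f as little → 0x0f49
  opcode bits[15:11]=0x1: andi/RI
  rd@[10:8]=0x7 ⇒ sp
  imm@[7:0]=0x49 ⇒ $73

$73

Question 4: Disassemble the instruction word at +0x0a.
[0a] 38 09 → 0x0938
  op=0x0938>>11=0x1 ⇒ andi (RI)
  [10:8] rd=1 = bx
  [7:0] imm=56 = $56

andi bx, $56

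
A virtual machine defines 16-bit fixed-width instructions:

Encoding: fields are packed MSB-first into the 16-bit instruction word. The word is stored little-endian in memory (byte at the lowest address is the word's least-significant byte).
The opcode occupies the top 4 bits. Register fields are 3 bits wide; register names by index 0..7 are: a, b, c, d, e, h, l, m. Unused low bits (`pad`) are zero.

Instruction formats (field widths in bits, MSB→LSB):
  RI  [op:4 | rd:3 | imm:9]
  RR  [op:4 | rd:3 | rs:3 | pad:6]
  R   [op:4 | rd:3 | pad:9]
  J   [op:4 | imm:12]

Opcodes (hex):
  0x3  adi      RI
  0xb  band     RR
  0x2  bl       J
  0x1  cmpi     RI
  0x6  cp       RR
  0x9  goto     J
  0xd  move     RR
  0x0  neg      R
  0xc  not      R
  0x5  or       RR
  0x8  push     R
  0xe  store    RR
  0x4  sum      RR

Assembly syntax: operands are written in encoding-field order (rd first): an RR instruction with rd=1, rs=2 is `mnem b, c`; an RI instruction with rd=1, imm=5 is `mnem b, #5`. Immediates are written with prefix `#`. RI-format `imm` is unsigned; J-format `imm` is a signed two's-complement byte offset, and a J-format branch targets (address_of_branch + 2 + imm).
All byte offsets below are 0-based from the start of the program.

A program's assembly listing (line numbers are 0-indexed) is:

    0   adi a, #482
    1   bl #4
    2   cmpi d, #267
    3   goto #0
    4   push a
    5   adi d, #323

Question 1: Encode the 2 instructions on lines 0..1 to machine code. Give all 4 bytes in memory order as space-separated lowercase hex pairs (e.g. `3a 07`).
e2 31 04 20

L0: adi op=0x3:4|rd=0:3|imm=482:9 ⇒ 0x31e2 ⇒ little e2 31
L1: bl op=0x2:4|imm=4:12 ⇒ 0x2004 ⇒ little 04 20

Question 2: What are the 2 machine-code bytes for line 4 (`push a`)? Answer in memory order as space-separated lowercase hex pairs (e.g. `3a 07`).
00 80

L4: push op=0x8:4|rd=0:3|pad=0:9 ⇒ 0x8000 ⇒ little 00 80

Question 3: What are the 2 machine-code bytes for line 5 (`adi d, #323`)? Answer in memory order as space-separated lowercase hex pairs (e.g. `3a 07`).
line 5 (adi): pack op=0x3:4|rd=3:3|imm=323:9 = 0x3743; little→ 43 37

43 37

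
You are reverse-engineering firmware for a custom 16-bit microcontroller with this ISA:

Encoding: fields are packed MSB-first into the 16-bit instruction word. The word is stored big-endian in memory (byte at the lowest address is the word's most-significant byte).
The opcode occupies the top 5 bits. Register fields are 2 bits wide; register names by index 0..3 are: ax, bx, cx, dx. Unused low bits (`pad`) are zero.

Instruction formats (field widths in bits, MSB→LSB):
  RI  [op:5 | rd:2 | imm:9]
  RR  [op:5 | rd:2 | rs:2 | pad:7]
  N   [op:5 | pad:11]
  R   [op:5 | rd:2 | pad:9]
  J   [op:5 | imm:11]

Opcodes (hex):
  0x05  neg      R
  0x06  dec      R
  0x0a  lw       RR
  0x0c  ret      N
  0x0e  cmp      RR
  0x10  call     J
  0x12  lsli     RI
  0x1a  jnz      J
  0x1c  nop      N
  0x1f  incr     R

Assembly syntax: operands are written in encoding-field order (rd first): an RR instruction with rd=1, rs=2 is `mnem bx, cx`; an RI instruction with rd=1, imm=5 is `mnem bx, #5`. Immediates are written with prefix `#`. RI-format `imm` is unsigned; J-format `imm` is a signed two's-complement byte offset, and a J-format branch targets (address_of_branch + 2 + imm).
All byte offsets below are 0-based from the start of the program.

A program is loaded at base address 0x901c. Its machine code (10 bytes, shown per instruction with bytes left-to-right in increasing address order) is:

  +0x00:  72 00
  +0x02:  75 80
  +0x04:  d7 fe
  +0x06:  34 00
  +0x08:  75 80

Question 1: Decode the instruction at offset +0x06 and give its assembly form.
dec cx

@+06  big-endian(34 00) = 0x3400
  opcode bits[15:11]=0x6: dec/R
  [10:9] rd=2 = cx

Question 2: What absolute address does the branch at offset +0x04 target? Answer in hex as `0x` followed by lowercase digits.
[04] d7 fe → 0xd7fe
  top 5b → 0x1a → jnz [J]
  imm@[10:0]=0x7fe (s11→-2) ⇒ #-2
  target = base 0x901c + off 0x04 + 2 + imm -2 = 0x9020

0x9020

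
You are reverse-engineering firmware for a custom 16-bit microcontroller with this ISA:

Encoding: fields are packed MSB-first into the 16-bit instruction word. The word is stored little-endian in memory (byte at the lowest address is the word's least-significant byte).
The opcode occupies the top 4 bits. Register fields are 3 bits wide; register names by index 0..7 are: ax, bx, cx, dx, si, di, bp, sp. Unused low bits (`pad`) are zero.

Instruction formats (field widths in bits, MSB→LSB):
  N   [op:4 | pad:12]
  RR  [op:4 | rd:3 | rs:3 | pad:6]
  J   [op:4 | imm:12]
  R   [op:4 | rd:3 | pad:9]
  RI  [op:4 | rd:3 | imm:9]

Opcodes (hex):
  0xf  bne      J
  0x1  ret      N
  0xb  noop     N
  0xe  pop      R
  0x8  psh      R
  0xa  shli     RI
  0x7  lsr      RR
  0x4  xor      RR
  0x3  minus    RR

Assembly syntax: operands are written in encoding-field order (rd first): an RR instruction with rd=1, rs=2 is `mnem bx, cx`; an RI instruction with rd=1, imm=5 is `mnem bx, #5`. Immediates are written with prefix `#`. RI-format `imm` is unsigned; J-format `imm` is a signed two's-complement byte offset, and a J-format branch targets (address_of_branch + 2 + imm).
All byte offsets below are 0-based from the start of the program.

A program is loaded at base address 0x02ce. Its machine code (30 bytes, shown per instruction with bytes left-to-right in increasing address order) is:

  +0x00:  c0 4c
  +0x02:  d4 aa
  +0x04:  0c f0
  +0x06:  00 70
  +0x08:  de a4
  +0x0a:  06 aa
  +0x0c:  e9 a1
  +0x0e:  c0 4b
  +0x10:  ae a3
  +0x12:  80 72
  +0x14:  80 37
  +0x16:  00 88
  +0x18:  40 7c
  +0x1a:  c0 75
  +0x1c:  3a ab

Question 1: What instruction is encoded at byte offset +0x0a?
shli di, #6

off 0x0a: read 06 aa as little → 0xaa06
  op=0xaa06>>12=0xa ⇒ shli (RI)
  rd@[11:9]=0x5 ⇒ di
  imm@[8:0]=0x6 ⇒ #6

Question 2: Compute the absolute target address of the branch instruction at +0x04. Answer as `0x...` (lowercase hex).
[04] 0c f0 → 0xf00c
  opcode bits[15:12]=0xf: bne/J
  imm: (w>>0)&0xfff=0xc → #12
  target = base 0x02ce + off 0x04 + 2 + imm 12 = 0x02e0

0x02e0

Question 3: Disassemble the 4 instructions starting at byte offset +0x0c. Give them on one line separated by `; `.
shli ax, #489; xor di, sp; shli bx, #430; lsr bx, cx

off 0x0c: read e9 a1 as little → 0xa1e9
  top 4b → 0xa → shli [RI]
  [11:9] rd=0 = ax
  [8:0] imm=489 = #489
off 0x0e: read c0 4b as little → 0x4bc0
  top 4b → 0x4 → xor [RR]
  [11:9] rd=5 = di
  [8:6] rs=7 = sp
off 0x10: read ae a3 as little → 0xa3ae
  top 4b → 0xa → shli [RI]
  [11:9] rd=1 = bx
  [8:0] imm=430 = #430
off 0x12: read 80 72 as little → 0x7280
  top 4b → 0x7 → lsr [RR]
  [11:9] rd=1 = bx
  [8:6] rs=2 = cx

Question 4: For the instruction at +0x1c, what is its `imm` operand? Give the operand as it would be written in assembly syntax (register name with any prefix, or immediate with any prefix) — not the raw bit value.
#314

[1c] 3a ab → 0xab3a
  opcode bits[15:12]=0xa: shli/RI
  rd: (w>>9)&0x7=0x5 → di
  imm: (w>>0)&0x1ff=0x13a → #314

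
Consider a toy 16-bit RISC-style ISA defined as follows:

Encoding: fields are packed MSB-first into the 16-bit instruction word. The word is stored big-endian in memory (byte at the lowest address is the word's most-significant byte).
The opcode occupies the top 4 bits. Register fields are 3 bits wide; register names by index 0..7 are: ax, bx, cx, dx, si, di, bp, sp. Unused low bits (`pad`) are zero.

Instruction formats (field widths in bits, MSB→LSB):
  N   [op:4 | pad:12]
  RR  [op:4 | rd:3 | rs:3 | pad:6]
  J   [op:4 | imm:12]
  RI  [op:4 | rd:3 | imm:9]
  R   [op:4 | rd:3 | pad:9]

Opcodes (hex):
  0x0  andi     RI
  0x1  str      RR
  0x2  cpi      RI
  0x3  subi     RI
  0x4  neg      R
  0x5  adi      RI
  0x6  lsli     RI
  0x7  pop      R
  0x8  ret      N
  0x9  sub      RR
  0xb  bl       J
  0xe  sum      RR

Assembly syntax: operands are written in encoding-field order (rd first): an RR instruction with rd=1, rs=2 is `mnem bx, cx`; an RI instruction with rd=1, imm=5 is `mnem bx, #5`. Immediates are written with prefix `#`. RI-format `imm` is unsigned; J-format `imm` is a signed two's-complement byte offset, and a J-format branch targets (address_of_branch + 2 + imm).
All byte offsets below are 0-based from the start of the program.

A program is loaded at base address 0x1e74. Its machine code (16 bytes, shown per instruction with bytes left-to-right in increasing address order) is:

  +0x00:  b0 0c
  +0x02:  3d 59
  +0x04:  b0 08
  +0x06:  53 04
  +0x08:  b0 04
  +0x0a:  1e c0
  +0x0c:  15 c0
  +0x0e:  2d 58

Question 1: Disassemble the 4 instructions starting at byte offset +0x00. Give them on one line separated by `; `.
bl #12; subi bp, #345; bl #8; adi bx, #260

off 0x00: read b0 0c as big → 0xb00c
  op=0xb00c>>12=0xb ⇒ bl (J)
  imm@[11:0]=0xc ⇒ #12
off 0x02: read 3d 59 as big → 0x3d59
  op=0x3d59>>12=0x3 ⇒ subi (RI)
  rd@[11:9]=0x6 ⇒ bp
  imm@[8:0]=0x159 ⇒ #345
off 0x04: read b0 08 as big → 0xb008
  op=0xb008>>12=0xb ⇒ bl (J)
  imm@[11:0]=0x8 ⇒ #8
off 0x06: read 53 04 as big → 0x5304
  op=0x5304>>12=0x5 ⇒ adi (RI)
  rd@[11:9]=0x1 ⇒ bx
  imm@[8:0]=0x104 ⇒ #260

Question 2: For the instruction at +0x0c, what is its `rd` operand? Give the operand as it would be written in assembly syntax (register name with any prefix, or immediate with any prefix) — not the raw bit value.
cx

@+0c  big-endian(15 c0) = 0x15c0
  top 4b → 0x1 → str [RR]
  rd: (w>>9)&0x7=0x2 → cx
  rs: (w>>6)&0x7=0x7 → sp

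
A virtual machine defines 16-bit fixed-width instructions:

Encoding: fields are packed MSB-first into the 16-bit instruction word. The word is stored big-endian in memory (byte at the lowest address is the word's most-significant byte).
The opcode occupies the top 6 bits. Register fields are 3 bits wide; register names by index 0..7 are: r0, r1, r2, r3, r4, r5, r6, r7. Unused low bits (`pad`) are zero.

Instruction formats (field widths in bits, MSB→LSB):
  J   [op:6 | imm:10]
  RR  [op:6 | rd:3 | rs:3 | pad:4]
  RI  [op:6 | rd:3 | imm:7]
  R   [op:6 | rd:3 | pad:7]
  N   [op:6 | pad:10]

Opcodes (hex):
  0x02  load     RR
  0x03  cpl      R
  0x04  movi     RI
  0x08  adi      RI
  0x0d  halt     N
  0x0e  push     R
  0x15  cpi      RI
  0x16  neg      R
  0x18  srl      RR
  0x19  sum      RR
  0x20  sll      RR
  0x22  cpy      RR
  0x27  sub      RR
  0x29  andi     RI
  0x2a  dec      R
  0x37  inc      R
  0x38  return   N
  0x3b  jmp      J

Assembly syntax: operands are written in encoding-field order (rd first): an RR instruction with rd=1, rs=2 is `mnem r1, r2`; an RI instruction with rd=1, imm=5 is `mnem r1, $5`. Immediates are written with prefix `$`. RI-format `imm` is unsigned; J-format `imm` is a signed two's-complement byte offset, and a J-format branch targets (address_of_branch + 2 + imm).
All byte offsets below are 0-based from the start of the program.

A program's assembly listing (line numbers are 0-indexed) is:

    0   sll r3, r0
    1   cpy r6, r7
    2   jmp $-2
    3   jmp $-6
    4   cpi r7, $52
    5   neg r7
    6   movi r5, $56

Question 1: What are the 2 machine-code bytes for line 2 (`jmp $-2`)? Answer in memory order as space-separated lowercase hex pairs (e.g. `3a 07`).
ef fe

2. jmp fields op=0x3b:6|imm=-2:10 → word effeh → ef fe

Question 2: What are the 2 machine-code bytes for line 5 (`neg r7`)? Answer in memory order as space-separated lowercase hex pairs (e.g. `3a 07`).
L5: neg op=0x16:6|rd=7:3|pad=0:7 ⇒ 0x5b80 ⇒ big 5b 80

5b 80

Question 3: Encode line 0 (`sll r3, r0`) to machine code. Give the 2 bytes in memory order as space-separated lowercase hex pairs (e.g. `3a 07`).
81 80

L0: sll op=0x20:6|rd=3:3|rs=0:3|pad=0:4 ⇒ 0x8180 ⇒ big 81 80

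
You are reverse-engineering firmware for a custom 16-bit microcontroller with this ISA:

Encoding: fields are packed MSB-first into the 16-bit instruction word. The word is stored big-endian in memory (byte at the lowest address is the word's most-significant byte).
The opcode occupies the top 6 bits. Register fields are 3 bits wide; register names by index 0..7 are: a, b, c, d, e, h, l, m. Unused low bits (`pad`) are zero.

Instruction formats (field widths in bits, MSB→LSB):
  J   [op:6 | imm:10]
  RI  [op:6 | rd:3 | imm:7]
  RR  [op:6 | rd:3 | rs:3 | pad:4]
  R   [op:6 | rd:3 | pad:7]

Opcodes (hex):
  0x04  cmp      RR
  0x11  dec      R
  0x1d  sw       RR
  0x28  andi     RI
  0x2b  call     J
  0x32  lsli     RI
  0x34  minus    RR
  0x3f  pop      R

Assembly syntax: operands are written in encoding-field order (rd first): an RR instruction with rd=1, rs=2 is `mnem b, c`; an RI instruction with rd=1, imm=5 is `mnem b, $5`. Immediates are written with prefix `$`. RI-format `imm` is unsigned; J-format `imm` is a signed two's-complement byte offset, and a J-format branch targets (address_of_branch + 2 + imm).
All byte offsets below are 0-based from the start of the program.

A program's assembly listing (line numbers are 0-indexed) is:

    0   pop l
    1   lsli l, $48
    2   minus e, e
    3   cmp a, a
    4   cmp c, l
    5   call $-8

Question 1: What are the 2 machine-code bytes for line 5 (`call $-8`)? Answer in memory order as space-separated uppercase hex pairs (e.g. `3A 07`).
AF F8

5. call fields op=0x2b:6|imm=-8:10 → word aff8h → af f8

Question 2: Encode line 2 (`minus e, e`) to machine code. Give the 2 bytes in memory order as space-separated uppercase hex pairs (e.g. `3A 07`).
D2 40

line 2 (minus): pack op=0x34:6|rd=4:3|rs=4:3|pad=0:4 = 0xd240; big→ d2 40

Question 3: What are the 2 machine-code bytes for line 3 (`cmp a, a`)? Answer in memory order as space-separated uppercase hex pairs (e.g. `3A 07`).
10 00

L3: cmp op=0x4:6|rd=0:3|rs=0:3|pad=0:4 ⇒ 0x1000 ⇒ big 10 00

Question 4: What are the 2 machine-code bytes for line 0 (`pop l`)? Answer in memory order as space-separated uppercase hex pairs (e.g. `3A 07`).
FF 00

line 0 (pop): pack op=0x3f:6|rd=6:3|pad=0:7 = 0xff00; big→ ff 00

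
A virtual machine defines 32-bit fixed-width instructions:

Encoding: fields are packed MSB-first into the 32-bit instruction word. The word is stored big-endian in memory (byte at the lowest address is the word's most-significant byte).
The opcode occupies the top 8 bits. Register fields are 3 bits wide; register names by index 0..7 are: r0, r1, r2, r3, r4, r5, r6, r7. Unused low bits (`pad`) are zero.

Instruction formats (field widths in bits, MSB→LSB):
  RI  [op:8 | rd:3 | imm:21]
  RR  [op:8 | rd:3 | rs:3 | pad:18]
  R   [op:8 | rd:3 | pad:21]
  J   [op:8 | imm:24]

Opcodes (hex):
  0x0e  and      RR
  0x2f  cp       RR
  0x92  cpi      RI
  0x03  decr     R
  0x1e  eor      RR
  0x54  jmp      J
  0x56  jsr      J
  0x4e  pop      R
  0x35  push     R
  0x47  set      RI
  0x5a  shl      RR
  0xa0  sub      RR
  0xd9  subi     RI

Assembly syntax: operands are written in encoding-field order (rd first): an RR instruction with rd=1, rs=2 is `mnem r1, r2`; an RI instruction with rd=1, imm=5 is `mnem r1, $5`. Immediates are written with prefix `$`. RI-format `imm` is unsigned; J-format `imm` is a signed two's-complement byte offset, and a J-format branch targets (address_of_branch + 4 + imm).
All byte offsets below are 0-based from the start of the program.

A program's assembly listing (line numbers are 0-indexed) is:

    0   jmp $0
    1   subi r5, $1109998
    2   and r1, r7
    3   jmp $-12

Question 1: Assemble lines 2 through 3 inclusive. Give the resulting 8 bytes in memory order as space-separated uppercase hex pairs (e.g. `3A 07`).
line 2 (and): pack op=0xe:8|rd=1:3|rs=7:3|pad=0:18 = 0x0e3c0000; big→ 0e 3c 00 00
line 3 (jmp): pack op=0x54:8|imm=-12:24 = 0x54fffff4; big→ 54 ff ff f4

0E 3C 00 00 54 FF FF F4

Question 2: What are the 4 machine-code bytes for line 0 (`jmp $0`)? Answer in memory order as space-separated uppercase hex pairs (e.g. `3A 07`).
54 00 00 00

L0: jmp op=0x54:8|imm=0:24 ⇒ 0x54000000 ⇒ big 54 00 00 00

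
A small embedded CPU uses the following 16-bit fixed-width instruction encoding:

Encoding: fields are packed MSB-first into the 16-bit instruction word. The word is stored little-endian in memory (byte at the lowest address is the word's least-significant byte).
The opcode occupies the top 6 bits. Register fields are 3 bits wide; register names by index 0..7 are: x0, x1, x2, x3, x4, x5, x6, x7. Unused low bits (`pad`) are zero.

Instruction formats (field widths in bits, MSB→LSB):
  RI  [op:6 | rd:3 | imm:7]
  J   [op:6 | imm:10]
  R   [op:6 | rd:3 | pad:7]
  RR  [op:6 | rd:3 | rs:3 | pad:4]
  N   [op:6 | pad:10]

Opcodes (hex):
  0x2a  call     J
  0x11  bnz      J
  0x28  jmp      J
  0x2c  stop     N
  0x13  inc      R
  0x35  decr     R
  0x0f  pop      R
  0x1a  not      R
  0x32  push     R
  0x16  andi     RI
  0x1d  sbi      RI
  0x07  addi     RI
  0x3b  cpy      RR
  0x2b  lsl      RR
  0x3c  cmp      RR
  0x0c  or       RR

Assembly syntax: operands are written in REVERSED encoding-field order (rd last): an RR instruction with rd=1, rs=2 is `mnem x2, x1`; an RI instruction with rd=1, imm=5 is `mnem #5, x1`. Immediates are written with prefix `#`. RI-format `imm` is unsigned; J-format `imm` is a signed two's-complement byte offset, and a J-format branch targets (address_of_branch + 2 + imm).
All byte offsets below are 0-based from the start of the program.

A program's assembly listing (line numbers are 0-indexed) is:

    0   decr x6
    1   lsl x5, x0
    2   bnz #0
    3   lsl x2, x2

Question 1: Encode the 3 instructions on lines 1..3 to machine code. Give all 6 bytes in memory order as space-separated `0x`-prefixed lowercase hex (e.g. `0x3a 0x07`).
0x50 0xac 0x00 0x44 0x20 0xad

line 1 (lsl): pack op=0x2b:6|rd=0:3|rs=5:3|pad=0:4 = 0xac50; little→ 50 ac
line 2 (bnz): pack op=0x11:6|imm=0:10 = 0x4400; little→ 00 44
line 3 (lsl): pack op=0x2b:6|rd=2:3|rs=2:3|pad=0:4 = 0xad20; little→ 20 ad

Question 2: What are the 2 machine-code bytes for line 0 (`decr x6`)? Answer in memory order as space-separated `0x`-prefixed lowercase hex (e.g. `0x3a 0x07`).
L0: decr op=0x35:6|rd=6:3|pad=0:7 ⇒ 0xd700 ⇒ little 00 d7

0x00 0xd7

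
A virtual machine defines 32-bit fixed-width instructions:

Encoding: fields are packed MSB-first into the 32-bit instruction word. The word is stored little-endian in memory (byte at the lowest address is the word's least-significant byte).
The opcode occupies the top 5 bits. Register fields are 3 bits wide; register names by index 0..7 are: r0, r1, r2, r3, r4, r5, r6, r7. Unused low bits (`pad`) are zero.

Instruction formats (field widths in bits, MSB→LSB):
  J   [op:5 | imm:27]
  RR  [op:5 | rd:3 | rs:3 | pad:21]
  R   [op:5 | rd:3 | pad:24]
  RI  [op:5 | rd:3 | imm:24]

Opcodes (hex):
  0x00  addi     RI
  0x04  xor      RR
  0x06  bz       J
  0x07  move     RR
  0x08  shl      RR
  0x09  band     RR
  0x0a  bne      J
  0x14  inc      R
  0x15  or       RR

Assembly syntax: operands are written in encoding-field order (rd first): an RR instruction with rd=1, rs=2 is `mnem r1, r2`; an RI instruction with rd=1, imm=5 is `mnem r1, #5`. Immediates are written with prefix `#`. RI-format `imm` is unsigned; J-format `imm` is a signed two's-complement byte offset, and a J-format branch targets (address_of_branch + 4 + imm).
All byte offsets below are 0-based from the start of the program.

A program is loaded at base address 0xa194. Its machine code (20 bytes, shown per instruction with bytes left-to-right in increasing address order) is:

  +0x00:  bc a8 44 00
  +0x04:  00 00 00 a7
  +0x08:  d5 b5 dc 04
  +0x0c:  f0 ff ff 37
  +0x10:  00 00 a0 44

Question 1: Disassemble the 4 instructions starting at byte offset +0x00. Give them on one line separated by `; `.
[00] bc a8 44 00 → 0x0044a8bc
  top 5b → 0x0 → addi [RI]
  rd: (w>>24)&0x7=0x0 → r0
  imm: (w>>0)&0xffffff=0x44a8bc → #4499644
[04] 00 00 00 a7 → 0xa7000000
  top 5b → 0x14 → inc [R]
  rd: (w>>24)&0x7=0x7 → r7
[08] d5 b5 dc 04 → 0x04dcb5d5
  top 5b → 0x0 → addi [RI]
  rd: (w>>24)&0x7=0x4 → r4
  imm: (w>>0)&0xffffff=0xdcb5d5 → #14464469
[0c] f0 ff ff 37 → 0x37fffff0
  top 5b → 0x6 → bz [J]
  imm: (w>>0)&0x7ffffff=0x7fffff0 (s27→-16) → #-16

addi r0, #4499644; inc r7; addi r4, #14464469; bz #-16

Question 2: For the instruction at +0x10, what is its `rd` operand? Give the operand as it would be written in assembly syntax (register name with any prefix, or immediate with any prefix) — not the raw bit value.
off 0x10: read 00 00 a0 44 as little → 0x44a00000
  top 5b → 0x8 → shl [RR]
  rd: (w>>24)&0x7=0x4 → r4
  rs: (w>>21)&0x7=0x5 → r5

r4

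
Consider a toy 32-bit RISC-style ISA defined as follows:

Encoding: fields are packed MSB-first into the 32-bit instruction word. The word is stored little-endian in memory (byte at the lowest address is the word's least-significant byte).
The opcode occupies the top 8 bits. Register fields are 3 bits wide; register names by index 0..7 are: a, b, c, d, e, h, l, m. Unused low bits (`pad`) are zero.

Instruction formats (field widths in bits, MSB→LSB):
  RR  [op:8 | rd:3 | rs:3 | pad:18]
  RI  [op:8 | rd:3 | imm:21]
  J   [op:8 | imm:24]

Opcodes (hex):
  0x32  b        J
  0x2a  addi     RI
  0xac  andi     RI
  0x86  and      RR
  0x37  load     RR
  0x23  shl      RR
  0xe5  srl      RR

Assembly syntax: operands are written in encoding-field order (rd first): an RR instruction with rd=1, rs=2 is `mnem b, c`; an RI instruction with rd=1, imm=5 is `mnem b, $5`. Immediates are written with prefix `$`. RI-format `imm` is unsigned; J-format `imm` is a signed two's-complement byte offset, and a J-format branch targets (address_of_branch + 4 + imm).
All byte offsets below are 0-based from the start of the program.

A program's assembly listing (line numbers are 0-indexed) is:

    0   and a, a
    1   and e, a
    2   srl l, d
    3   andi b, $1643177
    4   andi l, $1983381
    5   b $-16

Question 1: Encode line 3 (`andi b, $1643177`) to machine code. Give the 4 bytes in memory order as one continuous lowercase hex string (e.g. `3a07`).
3. andi fields op=0xac:8|rd=1:3|imm=1643177:21 → word ac3912a9h → a9 12 39 ac

a91239ac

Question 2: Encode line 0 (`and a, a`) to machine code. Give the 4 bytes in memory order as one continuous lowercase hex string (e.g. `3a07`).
00000086

0. and fields op=0x86:8|rd=0:3|rs=0:3|pad=0:18 → word 86000000h → 00 00 00 86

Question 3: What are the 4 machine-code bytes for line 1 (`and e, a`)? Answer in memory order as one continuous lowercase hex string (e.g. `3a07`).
00008086

L1: and op=0x86:8|rd=4:3|rs=0:3|pad=0:18 ⇒ 0x86800000 ⇒ little 00 00 80 86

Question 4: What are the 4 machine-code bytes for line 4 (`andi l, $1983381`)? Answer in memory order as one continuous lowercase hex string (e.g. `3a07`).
9543deac

line 4 (andi): pack op=0xac:8|rd=6:3|imm=1983381:21 = 0xacde4395; little→ 95 43 de ac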